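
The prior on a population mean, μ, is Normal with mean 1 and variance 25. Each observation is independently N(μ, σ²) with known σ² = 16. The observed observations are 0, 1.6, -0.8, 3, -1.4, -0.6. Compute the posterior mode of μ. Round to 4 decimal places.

μ̂_MAP = 0.3675

n = 6; x̄ = (0 + 1.6 + (-0.8) + 3 + (-1.4) + (-0.6))/6 = 1.8/6 = 0.3.
For a Normal prior and Normal likelihood with known variance, the posterior is Normal; its mode equals its mean, the precision-weighted average.
Prior precision 1/σ₀² = 1/25 = 0.04; data precision n/σ² = 6/16 = 0.375.
μ̂ = (0.04·1 + 0.375·0.3) / (0.04 + 0.375) = 0.1525/0.415 = 61/166 ≈ 0.3675.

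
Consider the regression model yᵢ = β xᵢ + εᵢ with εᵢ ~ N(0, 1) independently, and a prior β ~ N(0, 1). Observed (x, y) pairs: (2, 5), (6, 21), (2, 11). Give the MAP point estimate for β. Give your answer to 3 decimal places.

log p(β | y) = −Σ(yᵢ − βxᵢ)²/(2·1) − β²/(2·1) + const.
Setting the derivative to zero: Σxᵢ(yᵢ − βxᵢ)/1 − β/1 = 0, so β = Σxᵢyᵢ / (Σxᵢ² + σ²/τ²).
Σxᵢyᵢ = 2·5 + 6·21 + 2·11 = 158; Σxᵢ² = 44; σ²/τ² = 1.
β̂_MAP = 158 / (44 + 1) = 158/45 ≈ 3.511.

β̂_MAP = 3.511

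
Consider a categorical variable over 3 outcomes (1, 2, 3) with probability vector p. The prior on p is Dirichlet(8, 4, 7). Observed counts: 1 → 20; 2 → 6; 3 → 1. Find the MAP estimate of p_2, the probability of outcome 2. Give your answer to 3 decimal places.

MAP estimate: 0.209

The posterior is Dirichlet(αᵢ + nᵢ) = Dirichlet(28, 10, 8).
For a Dirichlet(a₁,…,a_K) with all aᵢ > 1, the mode has j-th component (aⱼ − 1)/(Σaᵢ − K).
Here Σaᵢ = 46 and K = 3, so p_2 = (10 − 1)/(46 − 3) = 9/43 ≈ 0.209.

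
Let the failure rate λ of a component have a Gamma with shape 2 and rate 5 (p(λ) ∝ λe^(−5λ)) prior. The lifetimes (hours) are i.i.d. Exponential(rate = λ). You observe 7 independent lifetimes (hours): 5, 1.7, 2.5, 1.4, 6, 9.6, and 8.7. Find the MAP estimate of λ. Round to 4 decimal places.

The Exponential(rate=λ) likelihood is ∝ λ^n e^(−λΣtᵢ). Here n = 7 and Σtᵢ = 5 + 1.7 + 2.5 + 1.4 + 6 + 9.6 + 8.7 = 34.9.
Posterior ∝ λe^(−5λ) · λ^7e^(−34.9λ) = λ^8e^(−39.9λ), i.e. Gamma(9, 39.9).
Mode = (a−1)/b = 8/39.9 ≈ 0.2005.

λ̂_MAP = 0.2005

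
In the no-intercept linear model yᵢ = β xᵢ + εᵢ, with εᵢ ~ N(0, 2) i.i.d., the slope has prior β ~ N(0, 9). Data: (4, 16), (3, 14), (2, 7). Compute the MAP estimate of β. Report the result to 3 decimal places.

log p(β | y) = −Σ(yᵢ − βxᵢ)²/(2·2) − β²/(2·9) + const.
Setting the derivative to zero: Σxᵢ(yᵢ − βxᵢ)/2 − β/9 = 0, so β = Σxᵢyᵢ / (Σxᵢ² + σ²/τ²).
Σxᵢyᵢ = 4·16 + 3·14 + 2·7 = 120; Σxᵢ² = 29; σ²/τ² = 2/9.
β̂_MAP = 120 / (29 + 2/9) = 120/(263/9) = 1080/263 ≈ 4.106.

β̂_MAP = 4.106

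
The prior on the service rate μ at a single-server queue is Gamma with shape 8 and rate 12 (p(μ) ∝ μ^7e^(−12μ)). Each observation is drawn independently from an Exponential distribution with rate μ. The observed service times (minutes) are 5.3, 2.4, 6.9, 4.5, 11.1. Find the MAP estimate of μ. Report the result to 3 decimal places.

The Exponential(rate=μ) likelihood is ∝ μ^n e^(−μΣtᵢ). Here n = 5 and Σtᵢ = 5.3 + 2.4 + 6.9 + 4.5 + 11.1 = 30.2.
Posterior ∝ μ^7e^(−12μ) · μ^5e^(−30.2μ) = μ^12e^(−42.2μ), i.e. Gamma(13, 42.2).
Mode = (a−1)/b = 12/42.2 ≈ 0.284.

μ̂_MAP = 0.284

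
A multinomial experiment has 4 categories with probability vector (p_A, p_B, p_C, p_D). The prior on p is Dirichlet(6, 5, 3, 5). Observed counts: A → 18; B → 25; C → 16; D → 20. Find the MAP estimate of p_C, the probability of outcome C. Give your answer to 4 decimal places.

MAP estimate of p_C = 0.1915

The posterior is Dirichlet(αᵢ + nᵢ) = Dirichlet(24, 30, 19, 25).
For a Dirichlet(a₁,…,a_K) with all aᵢ > 1, the mode has j-th component (aⱼ − 1)/(Σaᵢ − K).
Here Σaᵢ = 98 and K = 4, so p_C = (19 − 1)/(98 − 4) = 18/94 ≈ 0.1915.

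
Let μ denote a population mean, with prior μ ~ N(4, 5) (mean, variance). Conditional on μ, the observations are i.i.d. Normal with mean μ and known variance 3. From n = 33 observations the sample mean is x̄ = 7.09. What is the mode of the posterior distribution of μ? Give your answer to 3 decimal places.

μ̂_MAP = 7.035

n = 33, x̄ = 7.09.
For a Normal prior and Normal likelihood with known variance, the posterior is Normal; its mode equals its mean, the precision-weighted average.
Prior precision 1/σ₀² = 1/5 = 0.2; data precision n/σ² = 33/3 = 11.
μ̂ = (0.2·4 + 11·7.09) / (0.2 + 11) = 78.79/11.2 = 7879/1120 ≈ 7.035.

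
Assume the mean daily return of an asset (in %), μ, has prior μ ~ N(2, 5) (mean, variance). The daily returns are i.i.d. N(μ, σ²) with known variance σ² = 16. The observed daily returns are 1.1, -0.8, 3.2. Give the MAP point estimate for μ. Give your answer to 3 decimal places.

n = 3; x̄ = (1.1 + (-0.8) + 3.2)/3 = 3.5/3 = 7/6 ≈ 1.1667.
For a Normal prior and Normal likelihood with known variance, the posterior is Normal; its mode equals its mean, the precision-weighted average.
Prior precision 1/σ₀² = 1/5 = 0.2; data precision n/σ² = 3/16 = 0.1875.
μ̂ = (0.2·2 + 0.1875·(7/6)) / (0.2 + 0.1875) = 0.61875/0.3875 = 99/62 ≈ 1.597.

μ̂_MAP = 1.597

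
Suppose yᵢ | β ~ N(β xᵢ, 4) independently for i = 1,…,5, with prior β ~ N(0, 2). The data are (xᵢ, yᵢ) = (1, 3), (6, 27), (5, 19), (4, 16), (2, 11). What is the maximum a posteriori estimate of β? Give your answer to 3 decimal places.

log p(β | y) = −Σ(yᵢ − βxᵢ)²/(2·4) − β²/(2·2) + const.
Setting the derivative to zero: Σxᵢ(yᵢ − βxᵢ)/4 − β/2 = 0, so β = Σxᵢyᵢ / (Σxᵢ² + σ²/τ²).
Σxᵢyᵢ = 1·3 + 6·27 + 5·19 + 4·16 + 2·11 = 346; Σxᵢ² = 82; σ²/τ² = 2.
β̂_MAP = 346 / (82 + 2) = 346/84 ≈ 4.119.

β̂_MAP = 4.119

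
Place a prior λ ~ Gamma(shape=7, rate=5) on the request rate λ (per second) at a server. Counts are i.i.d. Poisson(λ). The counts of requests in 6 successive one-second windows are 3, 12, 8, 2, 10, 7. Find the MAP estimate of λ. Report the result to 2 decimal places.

Σxᵢ = 3+12+8+2+10+7 = 42, with n = 6.
Posterior ∝ λ^6e^(−5λ) · λ^42e^(−6λ) = λ^48e^(−11λ), i.e. Gamma(shape=49, rate=11).
The mode of a Gamma(a, b) with a ≥ 1 (shape–rate) is (a−1)/b = 48/11 ≈ 4.36.

λ̂_MAP = 4.36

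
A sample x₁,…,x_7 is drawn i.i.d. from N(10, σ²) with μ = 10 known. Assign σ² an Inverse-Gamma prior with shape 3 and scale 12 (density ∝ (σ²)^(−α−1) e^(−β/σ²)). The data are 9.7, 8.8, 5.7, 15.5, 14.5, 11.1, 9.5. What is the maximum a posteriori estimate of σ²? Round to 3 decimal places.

Sum of squared deviations about the known mean: SS = (9.7−10)² + (8.8−10)² + (5.7−10)² + (15.5−10)² + (14.5−10)² + (11.1−10)² + (9.5−10)² = 71.98.
The Normal likelihood contributes (σ²)^(−n/2) exp(−SS/(2σ²)), so the posterior is Inverse-Gamma(α + n/2, β + SS/2) = Inverse-Gamma(6.5, 47.99).
The mode of Inverse-Gamma(a, b) is b/(a+1) = 47.99/7.5 ≈ 6.399.

σ̂²_MAP = 6.399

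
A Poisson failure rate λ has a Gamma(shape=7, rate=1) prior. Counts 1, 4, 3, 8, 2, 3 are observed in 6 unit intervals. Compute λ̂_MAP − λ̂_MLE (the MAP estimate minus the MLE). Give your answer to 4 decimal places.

Σxᵢ = 21. Posterior is Gamma(28, 7); MAP = (28−1)/7 = 27/7 ≈ 3.85714.
MLE = x̄ = 21/6 ≈ 3.50000.
Difference = 27/7 − 21/6 = 5/14 ≈ 0.3571.

MAP − MLE = 0.3571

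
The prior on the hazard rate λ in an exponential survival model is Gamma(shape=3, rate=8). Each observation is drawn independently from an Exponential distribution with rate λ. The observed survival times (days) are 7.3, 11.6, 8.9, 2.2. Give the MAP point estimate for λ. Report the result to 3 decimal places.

The Exponential(rate=λ) likelihood is ∝ λ^n e^(−λΣtᵢ). Here n = 4 and Σtᵢ = 7.3 + 11.6 + 8.9 + 2.2 = 30.
Posterior ∝ λ^2e^(−8λ) · λ^4e^(−30λ) = λ^6e^(−38λ), i.e. Gamma(7, 38).
Mode = (a−1)/b = 6/38 ≈ 0.158.

λ̂_MAP = 0.158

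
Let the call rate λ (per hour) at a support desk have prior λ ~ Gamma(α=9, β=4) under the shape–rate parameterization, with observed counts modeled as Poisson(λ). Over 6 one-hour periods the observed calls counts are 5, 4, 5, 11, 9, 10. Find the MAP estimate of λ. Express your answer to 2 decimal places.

λ̂_MAP = 5.20

Σxᵢ = 5+4+5+11+9+10 = 44, with n = 6.
Posterior ∝ λ^8e^(−4λ) · λ^44e^(−6λ) = λ^52e^(−10λ), i.e. Gamma(shape=53, rate=10).
The mode of a Gamma(a, b) with a ≥ 1 (shape–rate) is (a−1)/b = 52/10 ≈ 5.20.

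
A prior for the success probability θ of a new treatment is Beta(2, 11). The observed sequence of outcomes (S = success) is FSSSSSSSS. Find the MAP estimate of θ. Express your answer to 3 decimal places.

Prior: Beta(2, 11).
Data: 8 successes in 9 trials (from the sequence). The binomial likelihood contributes θ^8(1−θ)^1, so the posterior is Beta(2+8, 11+1) = Beta(10, 12).
For Beta(a, b) with a, b > 1 the mode is (a−1)/(a+b−2) = 9/20 ≈ 0.450.

θ̂_MAP = 0.450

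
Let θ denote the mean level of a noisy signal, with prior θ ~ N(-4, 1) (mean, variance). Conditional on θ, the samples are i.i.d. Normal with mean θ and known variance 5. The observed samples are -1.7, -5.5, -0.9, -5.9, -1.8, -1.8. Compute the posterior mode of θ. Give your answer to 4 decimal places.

n = 6; x̄ = ((-1.7) + (-5.5) + (-0.9) + (-5.9) + (-1.8) + (-1.8))/6 = -17.6/6 = -44/15 ≈ -2.9333.
For a Normal prior and Normal likelihood with known variance, the posterior is Normal; its mode equals its mean, the precision-weighted average.
Prior precision 1/σ₀² = 1/1 = 1; data precision n/σ² = 6/5 = 1.2.
θ̂ = (1·(-4) + 1.2·(-44/15)) / (1 + 1.2) = (-7.52)/2.2 = -188/55 ≈ -3.4182.

θ̂_MAP = -3.4182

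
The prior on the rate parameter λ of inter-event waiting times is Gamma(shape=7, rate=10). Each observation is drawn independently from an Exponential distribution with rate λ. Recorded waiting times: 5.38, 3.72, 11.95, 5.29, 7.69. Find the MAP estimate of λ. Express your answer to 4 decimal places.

The Exponential(rate=λ) likelihood is ∝ λ^n e^(−λΣtᵢ). Here n = 5 and Σtᵢ = 5.38 + 3.72 + 11.95 + 5.29 + 7.69 = 34.03.
Posterior ∝ λ^6e^(−10λ) · λ^5e^(−34.03λ) = λ^11e^(−44.03λ), i.e. Gamma(12, 44.03).
Mode = (a−1)/b = 11/44.03 ≈ 0.2498.

λ̂_MAP = 0.2498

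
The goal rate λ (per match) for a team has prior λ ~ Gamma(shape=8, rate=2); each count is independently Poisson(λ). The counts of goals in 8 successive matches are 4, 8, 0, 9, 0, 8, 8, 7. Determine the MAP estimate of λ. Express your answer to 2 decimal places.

λ̂_MAP = 5.10

Σxᵢ = 4+8+0+9+0+8+8+7 = 44, with n = 8.
Posterior ∝ λ^7e^(−2λ) · λ^44e^(−8λ) = λ^51e^(−10λ), i.e. Gamma(shape=52, rate=10).
The mode of a Gamma(a, b) with a ≥ 1 (shape–rate) is (a−1)/b = 51/10 ≈ 5.10.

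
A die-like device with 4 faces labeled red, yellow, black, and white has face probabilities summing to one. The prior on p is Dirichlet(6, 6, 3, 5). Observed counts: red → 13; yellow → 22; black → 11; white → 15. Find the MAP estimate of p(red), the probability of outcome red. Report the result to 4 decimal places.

MAP estimate of p(red) = 0.2338

The posterior is Dirichlet(αᵢ + nᵢ) = Dirichlet(19, 28, 14, 20).
For a Dirichlet(a₁,…,a_K) with all aᵢ > 1, the mode has j-th component (aⱼ − 1)/(Σaᵢ − K).
Here Σaᵢ = 81 and K = 4, so p(red) = (19 − 1)/(81 − 4) = 18/77 ≈ 0.2338.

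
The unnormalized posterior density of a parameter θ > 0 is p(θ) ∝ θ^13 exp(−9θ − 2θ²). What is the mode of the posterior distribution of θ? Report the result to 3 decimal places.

ℓ'(θ) = 13/θ − 9 − 4θ. Setting this to zero and multiplying by θ: 4θ² + 9θ − 13 = 0.
θ = (−9 + √(9² + 4·4·13)) / (2·4) = (−9 + √289) / 8 = (−9 + 17)/8 = 1.
ℓ''(θ) = −13/θ² − 4 < 0, confirming a maximum.

θ̂_MAP = 1.000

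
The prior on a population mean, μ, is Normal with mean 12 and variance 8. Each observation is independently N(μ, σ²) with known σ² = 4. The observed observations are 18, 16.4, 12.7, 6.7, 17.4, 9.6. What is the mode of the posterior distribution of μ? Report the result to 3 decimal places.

μ̂_MAP = 13.354

n = 6; x̄ = (18 + 16.4 + 12.7 + 6.7 + 17.4 + 9.6)/6 = 80.8/6 = 202/15 ≈ 13.4667.
For a Normal prior and Normal likelihood with known variance, the posterior is Normal; its mode equals its mean, the precision-weighted average.
Prior precision 1/σ₀² = 1/8 = 0.125; data precision n/σ² = 6/4 = 1.5.
μ̂ = (0.125·12 + 1.5·(202/15)) / (0.125 + 1.5) = 21.7/1.625 = 868/65 ≈ 13.354.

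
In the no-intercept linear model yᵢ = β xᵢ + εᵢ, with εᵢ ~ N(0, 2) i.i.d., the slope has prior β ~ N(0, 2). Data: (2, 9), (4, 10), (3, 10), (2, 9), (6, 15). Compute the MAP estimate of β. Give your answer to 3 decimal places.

log p(β | y) = −Σ(yᵢ − βxᵢ)²/(2·2) − β²/(2·2) + const.
Setting the derivative to zero: Σxᵢ(yᵢ − βxᵢ)/2 − β/2 = 0, so β = Σxᵢyᵢ / (Σxᵢ² + σ²/τ²).
Σxᵢyᵢ = 2·9 + 4·10 + 3·10 + 2·9 + 6·15 = 196; Σxᵢ² = 69; σ²/τ² = 1.
β̂_MAP = 196 / (69 + 1) = 196/70 ≈ 2.800.

β̂_MAP = 2.800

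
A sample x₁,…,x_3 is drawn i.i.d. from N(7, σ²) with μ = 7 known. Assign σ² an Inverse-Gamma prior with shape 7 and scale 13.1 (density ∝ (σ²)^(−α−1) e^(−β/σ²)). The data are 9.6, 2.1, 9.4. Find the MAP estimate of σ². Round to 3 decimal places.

σ̂²_MAP = 3.302

Sum of squared deviations about the known mean: SS = (9.6−7)² + (2.1−7)² + (9.4−7)² = 36.53.
The Normal likelihood contributes (σ²)^(−n/2) exp(−SS/(2σ²)), so the posterior is Inverse-Gamma(α + n/2, β + SS/2) = Inverse-Gamma(8.5, 31.365).
The mode of Inverse-Gamma(a, b) is b/(a+1) = 31.365/9.5 ≈ 3.302.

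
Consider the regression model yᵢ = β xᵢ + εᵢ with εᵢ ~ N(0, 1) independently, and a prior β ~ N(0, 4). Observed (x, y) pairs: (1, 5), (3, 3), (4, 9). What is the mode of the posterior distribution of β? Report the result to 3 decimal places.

β̂_MAP = 1.905

log p(β | y) = −Σ(yᵢ − βxᵢ)²/(2·1) − β²/(2·4) + const.
Setting the derivative to zero: Σxᵢ(yᵢ − βxᵢ)/1 − β/4 = 0, so β = Σxᵢyᵢ / (Σxᵢ² + σ²/τ²).
Σxᵢyᵢ = 1·5 + 3·3 + 4·9 = 50; Σxᵢ² = 26; σ²/τ² = 0.25.
β̂_MAP = 50 / (26 + 0.25) = 50/26.25 ≈ 1.905.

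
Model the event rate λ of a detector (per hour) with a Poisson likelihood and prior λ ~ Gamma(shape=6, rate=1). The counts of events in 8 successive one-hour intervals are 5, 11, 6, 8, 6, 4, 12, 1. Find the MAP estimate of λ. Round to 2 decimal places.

λ̂_MAP = 6.44

Σxᵢ = 5+11+6+8+6+4+12+1 = 53, with n = 8.
Posterior ∝ λ^5e^(−1λ) · λ^53e^(−8λ) = λ^58e^(−9λ), i.e. Gamma(shape=59, rate=9).
The mode of a Gamma(a, b) with a ≥ 1 (shape–rate) is (a−1)/b = 58/9 ≈ 6.44.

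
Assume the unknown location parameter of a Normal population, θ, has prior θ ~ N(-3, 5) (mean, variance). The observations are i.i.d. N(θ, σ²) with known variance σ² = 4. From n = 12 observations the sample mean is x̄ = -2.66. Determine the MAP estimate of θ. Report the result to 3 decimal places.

θ̂_MAP = -2.681

n = 12, x̄ = -2.66.
For a Normal prior and Normal likelihood with known variance, the posterior is Normal; its mode equals its mean, the precision-weighted average.
Prior precision 1/σ₀² = 1/5 = 0.2; data precision n/σ² = 12/4 = 3.
θ̂ = (0.2·(-3) + 3·(-2.66)) / (0.2 + 3) = (-8.58)/3.2 = -2.68125 ≈ -2.681.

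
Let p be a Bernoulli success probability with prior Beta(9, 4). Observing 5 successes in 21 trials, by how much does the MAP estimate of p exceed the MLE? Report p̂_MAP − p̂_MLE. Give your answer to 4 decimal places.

Posterior is Beta(14, 20); MAP = (14−1)/(34−2) = 13/32 ≈ 0.40625.
MLE ignores the prior: p̂_MLE = k/n = 5/21 ≈ 0.23810.
Difference = 13/32 − 5/21 = 113/672 ≈ 0.1682.

MAP − MLE = 0.1682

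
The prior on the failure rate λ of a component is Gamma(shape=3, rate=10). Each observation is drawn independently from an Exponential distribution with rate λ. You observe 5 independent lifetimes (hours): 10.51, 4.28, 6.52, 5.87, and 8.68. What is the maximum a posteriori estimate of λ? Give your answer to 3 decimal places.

The Exponential(rate=λ) likelihood is ∝ λ^n e^(−λΣtᵢ). Here n = 5 and Σtᵢ = 10.51 + 4.28 + 6.52 + 5.87 + 8.68 = 35.86.
Posterior ∝ λ^2e^(−10λ) · λ^5e^(−35.86λ) = λ^7e^(−45.86λ), i.e. Gamma(8, 45.86).
Mode = (a−1)/b = 7/45.86 ≈ 0.153.

λ̂_MAP = 0.153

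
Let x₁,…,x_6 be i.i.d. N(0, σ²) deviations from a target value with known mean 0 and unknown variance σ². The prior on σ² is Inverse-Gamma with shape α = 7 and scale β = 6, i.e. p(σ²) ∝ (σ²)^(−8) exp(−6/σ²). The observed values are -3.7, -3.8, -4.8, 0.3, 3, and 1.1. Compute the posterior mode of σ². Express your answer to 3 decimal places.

Sum of squared deviations about the known mean: SS = (-3.7−0)² + (-3.8−0)² + (-4.8−0)² + (0.3−0)² + (3−0)² + (1.1−0)² = 61.47.
The Normal likelihood contributes (σ²)^(−n/2) exp(−SS/(2σ²)), so the posterior is Inverse-Gamma(α + n/2, β + SS/2) = Inverse-Gamma(10, 36.735).
The mode of Inverse-Gamma(a, b) is b/(a+1) = 36.735/11 ≈ 3.340.

σ̂²_MAP = 3.340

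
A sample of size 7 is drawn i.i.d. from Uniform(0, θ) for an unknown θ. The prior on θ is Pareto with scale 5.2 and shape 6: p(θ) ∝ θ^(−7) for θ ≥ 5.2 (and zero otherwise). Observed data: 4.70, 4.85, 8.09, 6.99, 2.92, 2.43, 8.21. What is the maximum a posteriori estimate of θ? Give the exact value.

The Uniform(0, θ) likelihood is θ^(−n) for θ ≥ max(xᵢ), zero otherwise. Here max(xᵢ) = 8.21.
Posterior ∝ θ^(−7) · θ^(−7) = θ^(−14) on θ ≥ max(5.2, 8.21) = 8.21.
This density is strictly decreasing in θ, so the posterior mode lies at the lower boundary of the support.

θ̂_MAP = 8.21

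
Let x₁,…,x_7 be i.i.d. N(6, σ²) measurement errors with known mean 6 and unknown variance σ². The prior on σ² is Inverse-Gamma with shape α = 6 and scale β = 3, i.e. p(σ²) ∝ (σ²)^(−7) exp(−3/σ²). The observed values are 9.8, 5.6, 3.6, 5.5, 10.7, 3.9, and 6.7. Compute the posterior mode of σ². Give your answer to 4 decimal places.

σ̂²_MAP = 2.5524

Sum of squared deviations about the known mean: SS = (9.8−6)² + (5.6−6)² + (3.6−6)² + (5.5−6)² + (10.7−6)² + (3.9−6)² + (6.7−6)² = 47.6.
The Normal likelihood contributes (σ²)^(−n/2) exp(−SS/(2σ²)), so the posterior is Inverse-Gamma(α + n/2, β + SS/2) = Inverse-Gamma(9.5, 26.8).
The mode of Inverse-Gamma(a, b) is b/(a+1) = 26.8/10.5 ≈ 2.5524.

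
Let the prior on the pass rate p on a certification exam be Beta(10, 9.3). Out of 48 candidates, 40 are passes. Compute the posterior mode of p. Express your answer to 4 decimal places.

p̂_MAP = 0.7504

Prior: Beta(10, 9.3).
Data: 40 successes in 48 trials. The binomial likelihood contributes p^40(1−p)^8, so the posterior is Beta(10+40, 9.3+8) = Beta(50, 17.3).
For Beta(a, b) with a, b > 1 the mode is (a−1)/(a+b−2) = 49/65.3 ≈ 0.7504.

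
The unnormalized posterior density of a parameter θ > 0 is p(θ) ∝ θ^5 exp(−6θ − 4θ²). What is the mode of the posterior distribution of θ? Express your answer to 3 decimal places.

θ̂_MAP = 0.500

ℓ'(θ) = 5/θ − 6 − 8θ. Setting this to zero and multiplying by θ: 8θ² + 6θ − 5 = 0.
θ = (−6 + √(6² + 4·8·5)) / (2·8) = (−6 + √196) / 16 = (−6 + 14)/16 = 1/2.
ℓ''(θ) = −5/θ² − 8 < 0, confirming a maximum.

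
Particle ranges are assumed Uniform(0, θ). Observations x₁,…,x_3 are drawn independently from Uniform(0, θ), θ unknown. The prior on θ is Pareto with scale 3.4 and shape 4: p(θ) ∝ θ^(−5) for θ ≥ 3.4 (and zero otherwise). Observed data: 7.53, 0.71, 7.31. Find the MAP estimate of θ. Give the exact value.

The Uniform(0, θ) likelihood is θ^(−n) for θ ≥ max(xᵢ), zero otherwise. Here max(xᵢ) = 7.53.
Posterior ∝ θ^(−5) · θ^(−3) = θ^(−8) on θ ≥ max(3.4, 7.53) = 7.53.
This density is strictly decreasing in θ, so the posterior mode lies at the lower boundary of the support.

θ̂_MAP = 7.53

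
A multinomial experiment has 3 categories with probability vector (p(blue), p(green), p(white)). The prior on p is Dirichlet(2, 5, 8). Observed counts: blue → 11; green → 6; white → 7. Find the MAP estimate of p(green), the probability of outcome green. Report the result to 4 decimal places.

MAP estimate of p(green) = 0.2778

The posterior is Dirichlet(αᵢ + nᵢ) = Dirichlet(13, 11, 15).
For a Dirichlet(a₁,…,a_K) with all aᵢ > 1, the mode has j-th component (aⱼ − 1)/(Σaᵢ − K).
Here Σaᵢ = 39 and K = 3, so p(green) = (11 − 1)/(39 − 3) = 10/36 ≈ 0.2778.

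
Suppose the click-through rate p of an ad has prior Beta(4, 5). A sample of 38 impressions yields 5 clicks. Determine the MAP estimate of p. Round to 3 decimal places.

Prior: Beta(4, 5).
Data: 5 successes in 38 trials. The binomial likelihood contributes p^5(1−p)^33, so the posterior is Beta(4+5, 5+33) = Beta(9, 38).
For Beta(a, b) with a, b > 1 the mode is (a−1)/(a+b−2) = 8/45 ≈ 0.178.

p̂_MAP = 0.178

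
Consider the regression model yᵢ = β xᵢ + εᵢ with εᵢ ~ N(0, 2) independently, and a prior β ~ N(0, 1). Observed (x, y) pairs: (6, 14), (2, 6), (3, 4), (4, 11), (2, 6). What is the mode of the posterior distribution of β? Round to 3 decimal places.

log p(β | y) = −Σ(yᵢ − βxᵢ)²/(2·2) − β²/(2·1) + const.
Setting the derivative to zero: Σxᵢ(yᵢ − βxᵢ)/2 − β/1 = 0, so β = Σxᵢyᵢ / (Σxᵢ² + σ²/τ²).
Σxᵢyᵢ = 6·14 + 2·6 + 3·4 + 4·11 + 2·6 = 164; Σxᵢ² = 69; σ²/τ² = 2.
β̂_MAP = 164 / (69 + 2) = 164/71 ≈ 2.310.

β̂_MAP = 2.310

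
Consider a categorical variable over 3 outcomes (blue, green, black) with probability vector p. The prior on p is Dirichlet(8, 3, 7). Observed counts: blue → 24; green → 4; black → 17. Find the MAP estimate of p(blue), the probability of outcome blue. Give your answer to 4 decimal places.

MAP estimate of p(blue) = 0.5167

The posterior is Dirichlet(αᵢ + nᵢ) = Dirichlet(32, 7, 24).
For a Dirichlet(a₁,…,a_K) with all aᵢ > 1, the mode has j-th component (aⱼ − 1)/(Σaᵢ − K).
Here Σaᵢ = 63 and K = 3, so p(blue) = (32 − 1)/(63 − 3) = 31/60 ≈ 0.5167.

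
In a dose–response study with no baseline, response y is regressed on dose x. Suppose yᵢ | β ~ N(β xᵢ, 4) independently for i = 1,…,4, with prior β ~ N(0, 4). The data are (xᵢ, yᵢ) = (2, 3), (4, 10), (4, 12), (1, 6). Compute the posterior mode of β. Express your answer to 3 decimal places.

log p(β | y) = −Σ(yᵢ − βxᵢ)²/(2·4) − β²/(2·4) + const.
Setting the derivative to zero: Σxᵢ(yᵢ − βxᵢ)/4 − β/4 = 0, so β = Σxᵢyᵢ / (Σxᵢ² + σ²/τ²).
Σxᵢyᵢ = 2·3 + 4·10 + 4·12 + 1·6 = 100; Σxᵢ² = 37; σ²/τ² = 1.
β̂_MAP = 100 / (37 + 1) = 100/38 ≈ 2.632.

β̂_MAP = 2.632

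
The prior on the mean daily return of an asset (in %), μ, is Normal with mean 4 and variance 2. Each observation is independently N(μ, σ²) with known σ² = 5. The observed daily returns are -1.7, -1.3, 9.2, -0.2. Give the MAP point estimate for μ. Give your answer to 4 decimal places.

n = 4; x̄ = ((-1.7) + (-1.3) + 9.2 + (-0.2))/4 = 6/4 = 1.5.
For a Normal prior and Normal likelihood with known variance, the posterior is Normal; its mode equals its mean, the precision-weighted average.
Prior precision 1/σ₀² = 1/2 = 0.5; data precision n/σ² = 4/5 = 0.8.
μ̂ = (0.5·4 + 0.8·1.5) / (0.5 + 0.8) = 3.2/1.3 = 32/13 ≈ 2.4615.

μ̂_MAP = 2.4615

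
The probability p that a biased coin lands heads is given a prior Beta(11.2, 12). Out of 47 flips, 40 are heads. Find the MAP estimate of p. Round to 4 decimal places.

Prior: Beta(11.2, 12).
Data: 40 successes in 47 trials. The binomial likelihood contributes p^40(1−p)^7, so the posterior is Beta(11.2+40, 12+7) = Beta(51.2, 19).
For Beta(a, b) with a, b > 1 the mode is (a−1)/(a+b−2) = 50.2/68.2 ≈ 0.7361.

p̂_MAP = 0.7361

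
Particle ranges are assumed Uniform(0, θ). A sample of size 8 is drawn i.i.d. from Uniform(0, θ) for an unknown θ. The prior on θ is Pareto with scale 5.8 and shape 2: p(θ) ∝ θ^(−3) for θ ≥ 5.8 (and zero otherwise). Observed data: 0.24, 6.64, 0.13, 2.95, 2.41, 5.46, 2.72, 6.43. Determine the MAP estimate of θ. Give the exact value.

θ̂_MAP = 6.64

The Uniform(0, θ) likelihood is θ^(−n) for θ ≥ max(xᵢ), zero otherwise. Here max(xᵢ) = 6.64.
Posterior ∝ θ^(−3) · θ^(−8) = θ^(−11) on θ ≥ max(5.8, 6.64) = 6.64.
This density is strictly decreasing in θ, so the posterior mode lies at the lower boundary of the support.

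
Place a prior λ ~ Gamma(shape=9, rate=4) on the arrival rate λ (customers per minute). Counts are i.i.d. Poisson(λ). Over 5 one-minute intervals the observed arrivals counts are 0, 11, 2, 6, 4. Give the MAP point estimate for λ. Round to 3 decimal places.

λ̂_MAP = 3.444

Σxᵢ = 0+11+2+6+4 = 23, with n = 5.
Posterior ∝ λ^8e^(−4λ) · λ^23e^(−5λ) = λ^31e^(−9λ), i.e. Gamma(shape=32, rate=9).
The mode of a Gamma(a, b) with a ≥ 1 (shape–rate) is (a−1)/b = 31/9 ≈ 3.444.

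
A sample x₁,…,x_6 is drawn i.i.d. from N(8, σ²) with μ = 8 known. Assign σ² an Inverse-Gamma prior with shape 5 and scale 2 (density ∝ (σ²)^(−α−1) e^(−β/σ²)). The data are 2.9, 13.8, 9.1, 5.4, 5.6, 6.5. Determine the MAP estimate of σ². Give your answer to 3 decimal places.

Sum of squared deviations about the known mean: SS = (2.9−8)² + (13.8−8)² + (9.1−8)² + (5.4−8)² + (5.6−8)² + (6.5−8)² = 75.63.
The Normal likelihood contributes (σ²)^(−n/2) exp(−SS/(2σ²)), so the posterior is Inverse-Gamma(α + n/2, β + SS/2) = Inverse-Gamma(8, 39.815).
The mode of Inverse-Gamma(a, b) is b/(a+1) = 39.815/9 ≈ 4.424.

σ̂²_MAP = 4.424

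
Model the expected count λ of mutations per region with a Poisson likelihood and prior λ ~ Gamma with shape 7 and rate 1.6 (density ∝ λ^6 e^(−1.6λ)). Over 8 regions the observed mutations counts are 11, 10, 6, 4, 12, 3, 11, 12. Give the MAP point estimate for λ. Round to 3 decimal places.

λ̂_MAP = 7.813

Σxᵢ = 11+10+6+4+12+3+11+12 = 69, with n = 8.
Posterior ∝ λ^6e^(−1.6λ) · λ^69e^(−8λ) = λ^75e^(−9.6λ), i.e. Gamma(shape=76, rate=9.6).
The mode of a Gamma(a, b) with a ≥ 1 (shape–rate) is (a−1)/b = 75/9.6 ≈ 7.813.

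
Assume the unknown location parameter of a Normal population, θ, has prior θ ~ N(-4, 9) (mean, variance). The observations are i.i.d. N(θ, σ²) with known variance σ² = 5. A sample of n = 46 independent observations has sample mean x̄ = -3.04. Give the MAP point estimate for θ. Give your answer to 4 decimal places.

θ̂_MAP = -3.0515

n = 46, x̄ = -3.04.
For a Normal prior and Normal likelihood with known variance, the posterior is Normal; its mode equals its mean, the precision-weighted average.
Prior precision 1/σ₀² = 1/9; data precision n/σ² = 46/5 = 9.2.
θ̂ = ((1/9)·(-4) + 9.2·(-3.04)) / (1/9 + 9.2) = (-31964/1125)/(419/45) = -31964/10475 ≈ -3.0515.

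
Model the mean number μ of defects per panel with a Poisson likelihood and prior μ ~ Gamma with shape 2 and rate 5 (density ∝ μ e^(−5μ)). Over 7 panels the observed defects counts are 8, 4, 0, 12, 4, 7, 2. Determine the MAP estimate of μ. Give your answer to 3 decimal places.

μ̂_MAP = 3.167

Σxᵢ = 8+4+0+12+4+7+2 = 37, with n = 7.
Posterior ∝ μe^(−5μ) · μ^37e^(−7μ) = μ^38e^(−12μ), i.e. Gamma(shape=39, rate=12).
The mode of a Gamma(a, b) with a ≥ 1 (shape–rate) is (a−1)/b = 38/12 ≈ 3.167.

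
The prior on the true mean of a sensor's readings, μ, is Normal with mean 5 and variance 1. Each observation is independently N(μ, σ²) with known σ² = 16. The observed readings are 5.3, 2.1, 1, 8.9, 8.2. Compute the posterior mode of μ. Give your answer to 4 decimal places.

n = 5; x̄ = (5.3 + 2.1 + 1 + 8.9 + 8.2)/5 = 25.5/5 = 5.1.
For a Normal prior and Normal likelihood with known variance, the posterior is Normal; its mode equals its mean, the precision-weighted average.
Prior precision 1/σ₀² = 1/1 = 1; data precision n/σ² = 5/16 = 0.3125.
μ̂ = (1·5 + 0.3125·5.1) / (1 + 0.3125) = 6.59375/1.3125 = 211/42 ≈ 5.0238.

μ̂_MAP = 5.0238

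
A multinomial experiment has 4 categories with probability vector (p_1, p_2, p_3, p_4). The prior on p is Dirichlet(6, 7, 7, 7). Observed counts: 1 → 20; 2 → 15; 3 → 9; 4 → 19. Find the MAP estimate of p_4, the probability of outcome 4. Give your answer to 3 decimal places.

MAP estimate: 0.291

The posterior is Dirichlet(αᵢ + nᵢ) = Dirichlet(26, 22, 16, 26).
For a Dirichlet(a₁,…,a_K) with all aᵢ > 1, the mode has j-th component (aⱼ − 1)/(Σaᵢ − K).
Here Σaᵢ = 90 and K = 4, so p_4 = (26 − 1)/(90 − 4) = 25/86 ≈ 0.291.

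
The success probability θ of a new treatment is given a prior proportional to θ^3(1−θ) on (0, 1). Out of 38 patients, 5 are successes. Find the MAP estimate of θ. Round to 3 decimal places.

The prior density ∝ θ^3(1−θ)^1 is the kernel of Beta(4, 2).
Data: 5 successes in 38 trials. The binomial likelihood contributes θ^5(1−θ)^33, so the posterior is Beta(4+5, 2+33) = Beta(9, 35).
For Beta(a, b) with a, b > 1 the mode is (a−1)/(a+b−2) = 8/42 ≈ 0.190.

θ̂_MAP = 0.190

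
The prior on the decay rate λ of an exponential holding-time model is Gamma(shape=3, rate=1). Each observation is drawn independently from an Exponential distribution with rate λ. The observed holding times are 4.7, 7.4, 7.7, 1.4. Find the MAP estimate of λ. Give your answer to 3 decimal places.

The Exponential(rate=λ) likelihood is ∝ λ^n e^(−λΣtᵢ). Here n = 4 and Σtᵢ = 4.7 + 7.4 + 7.7 + 1.4 = 21.2.
Posterior ∝ λ^2e^(−1λ) · λ^4e^(−21.2λ) = λ^6e^(−22.2λ), i.e. Gamma(7, 22.2).
Mode = (a−1)/b = 6/22.2 ≈ 0.270.

λ̂_MAP = 0.270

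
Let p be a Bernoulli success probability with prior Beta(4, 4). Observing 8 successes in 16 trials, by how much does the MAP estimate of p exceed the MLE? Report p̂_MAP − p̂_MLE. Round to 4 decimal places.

MAP − MLE = 0.0000

Posterior is Beta(12, 12); MAP = (12−1)/(24−2) = 11/22 ≈ 0.50000.
MLE ignores the prior: p̂_MLE = k/n = 8/16 ≈ 0.50000.
Difference = 11/22 − 8/16 = 0 ≈ 0.0000.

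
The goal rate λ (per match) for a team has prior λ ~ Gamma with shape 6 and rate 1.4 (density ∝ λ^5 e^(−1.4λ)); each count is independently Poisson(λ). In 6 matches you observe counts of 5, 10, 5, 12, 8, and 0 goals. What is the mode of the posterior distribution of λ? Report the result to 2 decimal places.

λ̂_MAP = 6.08

Σxᵢ = 5+10+5+12+8+0 = 40, with n = 6.
Posterior ∝ λ^5e^(−1.4λ) · λ^40e^(−6λ) = λ^45e^(−7.4λ), i.e. Gamma(shape=46, rate=7.4).
The mode of a Gamma(a, b) with a ≥ 1 (shape–rate) is (a−1)/b = 45/7.4 ≈ 6.08.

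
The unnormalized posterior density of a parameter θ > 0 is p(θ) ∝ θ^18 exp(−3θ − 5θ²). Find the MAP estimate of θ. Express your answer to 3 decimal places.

ℓ'(θ) = 18/θ − 3 − 10θ. Setting this to zero and multiplying by θ: 10θ² + 3θ − 18 = 0.
θ = (−3 + √(3² + 4·10·18)) / (2·10) = (−3 + √729) / 20 = (−3 + 27)/20 = 6/5.
ℓ''(θ) = −18/θ² − 10 < 0, confirming a maximum.

θ̂_MAP = 1.200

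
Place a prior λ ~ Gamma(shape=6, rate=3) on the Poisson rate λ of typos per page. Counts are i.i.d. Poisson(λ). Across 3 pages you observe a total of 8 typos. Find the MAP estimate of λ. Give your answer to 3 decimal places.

Σxᵢ = 8, n = 3.
Posterior ∝ λ^5e^(−3λ) · λ^8e^(−3λ) = λ^13e^(−6λ), i.e. Gamma(shape=14, rate=6).
The mode of a Gamma(a, b) with a ≥ 1 (shape–rate) is (a−1)/b = 13/6 ≈ 2.167.

λ̂_MAP = 2.167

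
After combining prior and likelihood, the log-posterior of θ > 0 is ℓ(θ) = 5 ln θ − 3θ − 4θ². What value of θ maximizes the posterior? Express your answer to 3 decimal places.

θ̂_MAP = 0.625

ℓ'(θ) = 5/θ − 3 − 8θ. Setting this to zero and multiplying by θ: 8θ² + 3θ − 5 = 0.
θ = (−3 + √(3² + 4·8·5)) / (2·8) = (−3 + √169) / 16 = (−3 + 13)/16 = 5/8.
ℓ''(θ) = −5/θ² − 8 < 0, confirming a maximum.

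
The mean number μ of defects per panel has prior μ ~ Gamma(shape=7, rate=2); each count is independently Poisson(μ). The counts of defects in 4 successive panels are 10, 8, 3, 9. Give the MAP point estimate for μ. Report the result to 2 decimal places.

μ̂_MAP = 6.00

Σxᵢ = 10+8+3+9 = 30, with n = 4.
Posterior ∝ μ^6e^(−2μ) · μ^30e^(−4μ) = μ^36e^(−6μ), i.e. Gamma(shape=37, rate=6).
The mode of a Gamma(a, b) with a ≥ 1 (shape–rate) is (a−1)/b = 36/6 ≈ 6.00.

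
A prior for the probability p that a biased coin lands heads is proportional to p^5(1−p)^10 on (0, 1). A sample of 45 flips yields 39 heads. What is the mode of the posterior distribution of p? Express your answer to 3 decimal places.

p̂_MAP = 0.733

The prior density ∝ p^5(1−p)^10 is the kernel of Beta(6, 11).
Data: 39 successes in 45 trials. The binomial likelihood contributes p^39(1−p)^6, so the posterior is Beta(6+39, 11+6) = Beta(45, 17).
For Beta(a, b) with a, b > 1 the mode is (a−1)/(a+b−2) = 44/60 ≈ 0.733.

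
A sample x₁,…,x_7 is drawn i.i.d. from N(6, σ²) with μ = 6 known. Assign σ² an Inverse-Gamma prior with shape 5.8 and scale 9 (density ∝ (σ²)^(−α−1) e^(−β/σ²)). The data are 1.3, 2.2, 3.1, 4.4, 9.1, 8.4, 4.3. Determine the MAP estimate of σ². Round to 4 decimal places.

Sum of squared deviations about the known mean: SS = (1.3−6)² + (2.2−6)² + (3.1−6)² + (4.4−6)² + (9.1−6)² + (8.4−6)² + (4.3−6)² = 65.76.
The Normal likelihood contributes (σ²)^(−n/2) exp(−SS/(2σ²)), so the posterior is Inverse-Gamma(α + n/2, β + SS/2) = Inverse-Gamma(9.3, 41.88).
The mode of Inverse-Gamma(a, b) is b/(a+1) = 41.88/10.3 ≈ 4.0660.

σ̂²_MAP = 4.0660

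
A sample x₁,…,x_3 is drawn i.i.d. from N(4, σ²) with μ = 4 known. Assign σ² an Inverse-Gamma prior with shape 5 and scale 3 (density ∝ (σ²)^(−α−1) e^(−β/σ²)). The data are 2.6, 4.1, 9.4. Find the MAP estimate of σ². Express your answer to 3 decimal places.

σ̂²_MAP = 2.475

Sum of squared deviations about the known mean: SS = (2.6−4)² + (4.1−4)² + (9.4−4)² = 31.13.
The Normal likelihood contributes (σ²)^(−n/2) exp(−SS/(2σ²)), so the posterior is Inverse-Gamma(α + n/2, β + SS/2) = Inverse-Gamma(6.5, 18.565).
The mode of Inverse-Gamma(a, b) is b/(a+1) = 18.565/7.5 ≈ 2.475.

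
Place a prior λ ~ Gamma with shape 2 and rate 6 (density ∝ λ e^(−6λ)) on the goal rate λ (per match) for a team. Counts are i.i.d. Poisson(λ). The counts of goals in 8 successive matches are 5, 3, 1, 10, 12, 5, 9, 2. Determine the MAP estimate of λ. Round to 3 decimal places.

λ̂_MAP = 3.429

Σxᵢ = 5+3+1+10+12+5+9+2 = 47, with n = 8.
Posterior ∝ λe^(−6λ) · λ^47e^(−8λ) = λ^48e^(−14λ), i.e. Gamma(shape=49, rate=14).
The mode of a Gamma(a, b) with a ≥ 1 (shape–rate) is (a−1)/b = 48/14 ≈ 3.429.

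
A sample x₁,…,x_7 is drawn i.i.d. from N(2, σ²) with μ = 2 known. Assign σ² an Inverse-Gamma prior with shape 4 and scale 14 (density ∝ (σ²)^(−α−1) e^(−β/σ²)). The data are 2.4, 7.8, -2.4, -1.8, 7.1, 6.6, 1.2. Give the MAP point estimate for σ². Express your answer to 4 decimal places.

Sum of squared deviations about the known mean: SS = (2.4−2)² + (7.8−2)² + (-2.4−2)² + (-1.8−2)² + (7.1−2)² + (6.6−2)² + (1.2−2)² = 115.41.
The Normal likelihood contributes (σ²)^(−n/2) exp(−SS/(2σ²)), so the posterior is Inverse-Gamma(α + n/2, β + SS/2) = Inverse-Gamma(7.5, 71.705).
The mode of Inverse-Gamma(a, b) is b/(a+1) = 71.705/8.5 ≈ 8.4359.

σ̂²_MAP = 8.4359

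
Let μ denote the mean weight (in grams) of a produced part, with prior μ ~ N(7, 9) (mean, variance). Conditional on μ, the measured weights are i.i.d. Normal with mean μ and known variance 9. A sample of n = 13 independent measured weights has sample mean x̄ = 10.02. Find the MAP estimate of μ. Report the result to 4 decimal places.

n = 13, x̄ = 10.02.
For a Normal prior and Normal likelihood with known variance, the posterior is Normal; its mode equals its mean, the precision-weighted average.
Prior precision 1/σ₀² = 1/9; data precision n/σ² = 13/9.
μ̂ = ((1/9)·7 + (13/9)·10.02) / (1/9 + 13/9) = (6863/450)/(14/9) = 6863/700 ≈ 9.8043.

μ̂_MAP = 9.8043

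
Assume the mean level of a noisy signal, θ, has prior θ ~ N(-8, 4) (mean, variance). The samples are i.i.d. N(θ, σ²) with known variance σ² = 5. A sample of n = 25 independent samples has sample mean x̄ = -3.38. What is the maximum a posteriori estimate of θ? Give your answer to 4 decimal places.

θ̂_MAP = -3.6000

n = 25, x̄ = -3.38.
For a Normal prior and Normal likelihood with known variance, the posterior is Normal; its mode equals its mean, the precision-weighted average.
Prior precision 1/σ₀² = 1/4 = 0.25; data precision n/σ² = 25/5 = 5.
θ̂ = (0.25·(-8) + 5·(-3.38)) / (0.25 + 5) = (-18.9)/5.25 = -3.6000.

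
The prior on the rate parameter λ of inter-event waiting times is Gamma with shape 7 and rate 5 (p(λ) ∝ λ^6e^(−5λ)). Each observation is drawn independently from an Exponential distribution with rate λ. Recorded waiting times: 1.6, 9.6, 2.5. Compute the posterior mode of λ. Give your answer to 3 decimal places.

λ̂_MAP = 0.481

The Exponential(rate=λ) likelihood is ∝ λ^n e^(−λΣtᵢ). Here n = 3 and Σtᵢ = 1.6 + 9.6 + 2.5 = 13.7.
Posterior ∝ λ^6e^(−5λ) · λ^3e^(−13.7λ) = λ^9e^(−18.7λ), i.e. Gamma(10, 18.7).
Mode = (a−1)/b = 9/18.7 ≈ 0.481.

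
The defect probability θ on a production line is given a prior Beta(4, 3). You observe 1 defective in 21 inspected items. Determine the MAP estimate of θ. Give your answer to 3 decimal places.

θ̂_MAP = 0.154

Prior: Beta(4, 3).
Data: 1 success in 21 trials. The binomial likelihood contributes θ(1−θ)^20, so the posterior is Beta(4+1, 3+20) = Beta(5, 23).
For Beta(a, b) with a, b > 1 the mode is (a−1)/(a+b−2) = 4/26 ≈ 0.154.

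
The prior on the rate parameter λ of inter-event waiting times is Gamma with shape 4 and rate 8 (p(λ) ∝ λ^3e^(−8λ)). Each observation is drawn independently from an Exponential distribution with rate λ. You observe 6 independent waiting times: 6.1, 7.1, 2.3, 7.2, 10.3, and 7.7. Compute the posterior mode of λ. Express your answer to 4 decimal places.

The Exponential(rate=λ) likelihood is ∝ λ^n e^(−λΣtᵢ). Here n = 6 and Σtᵢ = 6.1 + 7.1 + 2.3 + 7.2 + 10.3 + 7.7 = 40.7.
Posterior ∝ λ^3e^(−8λ) · λ^6e^(−40.7λ) = λ^9e^(−48.7λ), i.e. Gamma(10, 48.7).
Mode = (a−1)/b = 9/48.7 ≈ 0.1848.

λ̂_MAP = 0.1848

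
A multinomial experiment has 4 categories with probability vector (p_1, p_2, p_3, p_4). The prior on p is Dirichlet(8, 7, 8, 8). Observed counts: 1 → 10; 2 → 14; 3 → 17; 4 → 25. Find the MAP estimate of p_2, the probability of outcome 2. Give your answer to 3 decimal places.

The posterior is Dirichlet(αᵢ + nᵢ) = Dirichlet(18, 21, 25, 33).
For a Dirichlet(a₁,…,a_K) with all aᵢ > 1, the mode has j-th component (aⱼ − 1)/(Σaᵢ − K).
Here Σaᵢ = 97 and K = 4, so p_2 = (21 − 1)/(97 − 4) = 20/93 ≈ 0.215.

MAP estimate: 0.215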